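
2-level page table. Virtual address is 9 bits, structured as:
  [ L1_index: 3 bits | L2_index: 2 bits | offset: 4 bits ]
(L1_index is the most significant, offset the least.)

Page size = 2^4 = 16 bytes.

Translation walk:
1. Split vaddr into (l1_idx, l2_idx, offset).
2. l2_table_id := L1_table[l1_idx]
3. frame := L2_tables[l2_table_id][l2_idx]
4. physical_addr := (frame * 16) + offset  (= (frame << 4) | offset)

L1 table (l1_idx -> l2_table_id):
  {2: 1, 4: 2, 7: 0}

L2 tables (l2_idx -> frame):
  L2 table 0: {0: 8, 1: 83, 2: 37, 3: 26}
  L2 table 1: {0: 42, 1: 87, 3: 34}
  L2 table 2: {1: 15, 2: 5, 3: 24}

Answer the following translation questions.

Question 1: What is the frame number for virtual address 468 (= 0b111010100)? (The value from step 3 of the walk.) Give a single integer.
Answer: 83

Derivation:
vaddr = 468: l1_idx=7, l2_idx=1
L1[7] = 0; L2[0][1] = 83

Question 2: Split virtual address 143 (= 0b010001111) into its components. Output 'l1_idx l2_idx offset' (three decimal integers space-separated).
vaddr = 143 = 0b010001111
  top 3 bits -> l1_idx = 2
  next 2 bits -> l2_idx = 0
  bottom 4 bits -> offset = 15

Answer: 2 0 15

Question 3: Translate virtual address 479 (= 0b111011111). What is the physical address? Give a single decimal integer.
Answer: 1343

Derivation:
vaddr = 479 = 0b111011111
Split: l1_idx=7, l2_idx=1, offset=15
L1[7] = 0
L2[0][1] = 83
paddr = 83 * 16 + 15 = 1343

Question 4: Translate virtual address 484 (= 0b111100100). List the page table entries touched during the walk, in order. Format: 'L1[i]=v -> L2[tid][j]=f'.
vaddr = 484 = 0b111100100
Split: l1_idx=7, l2_idx=2, offset=4

Answer: L1[7]=0 -> L2[0][2]=37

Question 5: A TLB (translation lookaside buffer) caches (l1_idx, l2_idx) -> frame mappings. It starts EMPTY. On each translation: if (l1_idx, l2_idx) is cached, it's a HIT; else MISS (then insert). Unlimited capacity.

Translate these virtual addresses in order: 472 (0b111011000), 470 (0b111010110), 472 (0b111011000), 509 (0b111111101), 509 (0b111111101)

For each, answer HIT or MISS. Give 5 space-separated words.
vaddr=472: (7,1) not in TLB -> MISS, insert
vaddr=470: (7,1) in TLB -> HIT
vaddr=472: (7,1) in TLB -> HIT
vaddr=509: (7,3) not in TLB -> MISS, insert
vaddr=509: (7,3) in TLB -> HIT

Answer: MISS HIT HIT MISS HIT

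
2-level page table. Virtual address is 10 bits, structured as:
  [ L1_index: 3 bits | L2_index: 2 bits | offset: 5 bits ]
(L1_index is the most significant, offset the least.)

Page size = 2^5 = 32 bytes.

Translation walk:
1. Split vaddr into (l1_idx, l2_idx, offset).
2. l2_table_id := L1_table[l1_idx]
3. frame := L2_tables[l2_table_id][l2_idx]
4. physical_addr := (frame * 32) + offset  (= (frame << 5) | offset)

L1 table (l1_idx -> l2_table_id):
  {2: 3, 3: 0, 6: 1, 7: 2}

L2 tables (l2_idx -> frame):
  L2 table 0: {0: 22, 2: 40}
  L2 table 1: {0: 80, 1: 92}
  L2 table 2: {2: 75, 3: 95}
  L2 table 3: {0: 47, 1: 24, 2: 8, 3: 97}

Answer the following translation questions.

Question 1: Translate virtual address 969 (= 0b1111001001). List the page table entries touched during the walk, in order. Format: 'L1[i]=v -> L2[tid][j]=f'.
Answer: L1[7]=2 -> L2[2][2]=75

Derivation:
vaddr = 969 = 0b1111001001
Split: l1_idx=7, l2_idx=2, offset=9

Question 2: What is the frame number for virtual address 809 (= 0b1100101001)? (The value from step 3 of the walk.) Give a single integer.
vaddr = 809: l1_idx=6, l2_idx=1
L1[6] = 1; L2[1][1] = 92

Answer: 92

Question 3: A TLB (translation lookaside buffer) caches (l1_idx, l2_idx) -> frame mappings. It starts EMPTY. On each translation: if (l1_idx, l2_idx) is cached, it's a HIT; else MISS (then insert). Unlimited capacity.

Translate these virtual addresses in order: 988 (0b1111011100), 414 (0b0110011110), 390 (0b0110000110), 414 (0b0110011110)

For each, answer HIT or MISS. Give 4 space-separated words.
vaddr=988: (7,2) not in TLB -> MISS, insert
vaddr=414: (3,0) not in TLB -> MISS, insert
vaddr=390: (3,0) in TLB -> HIT
vaddr=414: (3,0) in TLB -> HIT

Answer: MISS MISS HIT HIT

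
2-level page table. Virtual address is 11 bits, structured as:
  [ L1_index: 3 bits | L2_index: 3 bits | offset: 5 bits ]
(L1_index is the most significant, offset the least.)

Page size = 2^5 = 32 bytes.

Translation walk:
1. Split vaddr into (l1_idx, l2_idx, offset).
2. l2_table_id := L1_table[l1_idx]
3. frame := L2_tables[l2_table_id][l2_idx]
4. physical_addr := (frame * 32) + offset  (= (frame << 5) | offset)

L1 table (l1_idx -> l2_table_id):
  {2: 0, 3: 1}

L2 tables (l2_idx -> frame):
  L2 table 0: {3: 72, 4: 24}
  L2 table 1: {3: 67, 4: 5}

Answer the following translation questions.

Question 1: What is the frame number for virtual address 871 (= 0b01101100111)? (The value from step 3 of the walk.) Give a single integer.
Answer: 67

Derivation:
vaddr = 871: l1_idx=3, l2_idx=3
L1[3] = 1; L2[1][3] = 67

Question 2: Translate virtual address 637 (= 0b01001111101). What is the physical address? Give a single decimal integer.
Answer: 2333

Derivation:
vaddr = 637 = 0b01001111101
Split: l1_idx=2, l2_idx=3, offset=29
L1[2] = 0
L2[0][3] = 72
paddr = 72 * 32 + 29 = 2333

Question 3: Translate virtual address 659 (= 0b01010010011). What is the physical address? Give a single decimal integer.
Answer: 787

Derivation:
vaddr = 659 = 0b01010010011
Split: l1_idx=2, l2_idx=4, offset=19
L1[2] = 0
L2[0][4] = 24
paddr = 24 * 32 + 19 = 787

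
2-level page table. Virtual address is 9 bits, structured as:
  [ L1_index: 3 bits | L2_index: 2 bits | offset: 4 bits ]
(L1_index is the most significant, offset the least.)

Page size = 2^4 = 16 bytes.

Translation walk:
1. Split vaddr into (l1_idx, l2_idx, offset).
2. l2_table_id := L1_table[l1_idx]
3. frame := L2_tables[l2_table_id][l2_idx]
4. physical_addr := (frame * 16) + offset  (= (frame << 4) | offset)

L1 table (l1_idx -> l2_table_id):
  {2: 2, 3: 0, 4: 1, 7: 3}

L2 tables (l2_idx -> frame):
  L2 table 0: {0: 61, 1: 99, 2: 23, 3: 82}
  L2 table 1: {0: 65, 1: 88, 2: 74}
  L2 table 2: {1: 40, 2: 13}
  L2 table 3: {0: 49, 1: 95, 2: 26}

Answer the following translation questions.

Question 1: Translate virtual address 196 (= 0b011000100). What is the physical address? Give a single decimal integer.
Answer: 980

Derivation:
vaddr = 196 = 0b011000100
Split: l1_idx=3, l2_idx=0, offset=4
L1[3] = 0
L2[0][0] = 61
paddr = 61 * 16 + 4 = 980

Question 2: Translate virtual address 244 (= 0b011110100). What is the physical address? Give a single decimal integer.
vaddr = 244 = 0b011110100
Split: l1_idx=3, l2_idx=3, offset=4
L1[3] = 0
L2[0][3] = 82
paddr = 82 * 16 + 4 = 1316

Answer: 1316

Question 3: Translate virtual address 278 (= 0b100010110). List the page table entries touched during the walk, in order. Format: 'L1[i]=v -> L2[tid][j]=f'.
Answer: L1[4]=1 -> L2[1][1]=88

Derivation:
vaddr = 278 = 0b100010110
Split: l1_idx=4, l2_idx=1, offset=6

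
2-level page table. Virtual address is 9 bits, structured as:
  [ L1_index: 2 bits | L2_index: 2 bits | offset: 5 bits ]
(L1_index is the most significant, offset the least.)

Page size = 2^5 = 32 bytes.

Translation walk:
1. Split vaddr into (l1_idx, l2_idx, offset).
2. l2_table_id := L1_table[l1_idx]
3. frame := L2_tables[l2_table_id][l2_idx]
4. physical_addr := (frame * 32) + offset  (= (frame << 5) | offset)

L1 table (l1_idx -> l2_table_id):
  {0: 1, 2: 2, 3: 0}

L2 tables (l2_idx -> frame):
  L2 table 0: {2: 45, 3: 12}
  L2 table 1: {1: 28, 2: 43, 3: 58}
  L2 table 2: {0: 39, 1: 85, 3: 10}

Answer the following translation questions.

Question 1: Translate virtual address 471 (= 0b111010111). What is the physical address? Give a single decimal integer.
Answer: 1463

Derivation:
vaddr = 471 = 0b111010111
Split: l1_idx=3, l2_idx=2, offset=23
L1[3] = 0
L2[0][2] = 45
paddr = 45 * 32 + 23 = 1463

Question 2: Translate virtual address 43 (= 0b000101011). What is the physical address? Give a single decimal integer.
Answer: 907

Derivation:
vaddr = 43 = 0b000101011
Split: l1_idx=0, l2_idx=1, offset=11
L1[0] = 1
L2[1][1] = 28
paddr = 28 * 32 + 11 = 907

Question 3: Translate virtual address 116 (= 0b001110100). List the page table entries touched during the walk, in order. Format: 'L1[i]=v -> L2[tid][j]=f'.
vaddr = 116 = 0b001110100
Split: l1_idx=0, l2_idx=3, offset=20

Answer: L1[0]=1 -> L2[1][3]=58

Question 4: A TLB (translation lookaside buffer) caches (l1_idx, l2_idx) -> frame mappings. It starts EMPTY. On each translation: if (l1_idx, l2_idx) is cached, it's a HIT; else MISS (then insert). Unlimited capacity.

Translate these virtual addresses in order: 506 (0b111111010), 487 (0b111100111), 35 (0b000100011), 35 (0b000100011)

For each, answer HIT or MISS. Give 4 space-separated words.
vaddr=506: (3,3) not in TLB -> MISS, insert
vaddr=487: (3,3) in TLB -> HIT
vaddr=35: (0,1) not in TLB -> MISS, insert
vaddr=35: (0,1) in TLB -> HIT

Answer: MISS HIT MISS HIT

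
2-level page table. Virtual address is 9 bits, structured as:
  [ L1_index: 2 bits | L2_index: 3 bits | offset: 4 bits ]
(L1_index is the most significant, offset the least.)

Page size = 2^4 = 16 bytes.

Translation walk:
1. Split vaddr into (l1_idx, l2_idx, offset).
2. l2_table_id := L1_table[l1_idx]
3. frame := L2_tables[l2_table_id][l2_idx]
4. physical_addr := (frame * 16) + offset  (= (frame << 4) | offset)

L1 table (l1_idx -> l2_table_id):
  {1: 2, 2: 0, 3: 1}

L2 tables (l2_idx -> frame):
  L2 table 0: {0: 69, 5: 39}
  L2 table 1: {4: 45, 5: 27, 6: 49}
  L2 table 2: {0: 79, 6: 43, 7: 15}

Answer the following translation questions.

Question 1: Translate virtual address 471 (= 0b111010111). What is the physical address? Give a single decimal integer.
Answer: 439

Derivation:
vaddr = 471 = 0b111010111
Split: l1_idx=3, l2_idx=5, offset=7
L1[3] = 1
L2[1][5] = 27
paddr = 27 * 16 + 7 = 439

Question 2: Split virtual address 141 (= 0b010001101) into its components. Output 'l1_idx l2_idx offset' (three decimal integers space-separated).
Answer: 1 0 13

Derivation:
vaddr = 141 = 0b010001101
  top 2 bits -> l1_idx = 1
  next 3 bits -> l2_idx = 0
  bottom 4 bits -> offset = 13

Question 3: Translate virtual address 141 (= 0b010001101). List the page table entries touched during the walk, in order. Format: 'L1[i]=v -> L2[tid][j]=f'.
Answer: L1[1]=2 -> L2[2][0]=79

Derivation:
vaddr = 141 = 0b010001101
Split: l1_idx=1, l2_idx=0, offset=13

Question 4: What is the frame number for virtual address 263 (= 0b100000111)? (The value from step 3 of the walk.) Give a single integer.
Answer: 69

Derivation:
vaddr = 263: l1_idx=2, l2_idx=0
L1[2] = 0; L2[0][0] = 69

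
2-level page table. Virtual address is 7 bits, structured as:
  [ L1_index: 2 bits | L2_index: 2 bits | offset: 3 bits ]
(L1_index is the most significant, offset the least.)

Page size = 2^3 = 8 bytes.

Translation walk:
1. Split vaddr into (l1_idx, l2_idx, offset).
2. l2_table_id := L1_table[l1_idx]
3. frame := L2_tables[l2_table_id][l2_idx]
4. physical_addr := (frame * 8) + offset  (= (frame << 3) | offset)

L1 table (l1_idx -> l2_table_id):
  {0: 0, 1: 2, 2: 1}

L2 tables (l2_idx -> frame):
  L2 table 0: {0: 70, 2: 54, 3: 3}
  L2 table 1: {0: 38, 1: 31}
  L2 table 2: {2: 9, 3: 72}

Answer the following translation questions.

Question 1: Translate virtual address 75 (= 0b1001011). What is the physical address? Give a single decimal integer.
Answer: 251

Derivation:
vaddr = 75 = 0b1001011
Split: l1_idx=2, l2_idx=1, offset=3
L1[2] = 1
L2[1][1] = 31
paddr = 31 * 8 + 3 = 251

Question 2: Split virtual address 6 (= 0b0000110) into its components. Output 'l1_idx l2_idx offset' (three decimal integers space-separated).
Answer: 0 0 6

Derivation:
vaddr = 6 = 0b0000110
  top 2 bits -> l1_idx = 0
  next 2 bits -> l2_idx = 0
  bottom 3 bits -> offset = 6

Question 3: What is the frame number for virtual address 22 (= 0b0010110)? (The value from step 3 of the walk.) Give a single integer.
Answer: 54

Derivation:
vaddr = 22: l1_idx=0, l2_idx=2
L1[0] = 0; L2[0][2] = 54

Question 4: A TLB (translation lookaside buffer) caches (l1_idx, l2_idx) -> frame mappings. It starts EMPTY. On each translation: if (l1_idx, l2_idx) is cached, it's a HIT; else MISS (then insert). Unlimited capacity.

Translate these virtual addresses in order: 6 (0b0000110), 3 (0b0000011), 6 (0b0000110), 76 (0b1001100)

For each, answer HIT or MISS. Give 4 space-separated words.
Answer: MISS HIT HIT MISS

Derivation:
vaddr=6: (0,0) not in TLB -> MISS, insert
vaddr=3: (0,0) in TLB -> HIT
vaddr=6: (0,0) in TLB -> HIT
vaddr=76: (2,1) not in TLB -> MISS, insert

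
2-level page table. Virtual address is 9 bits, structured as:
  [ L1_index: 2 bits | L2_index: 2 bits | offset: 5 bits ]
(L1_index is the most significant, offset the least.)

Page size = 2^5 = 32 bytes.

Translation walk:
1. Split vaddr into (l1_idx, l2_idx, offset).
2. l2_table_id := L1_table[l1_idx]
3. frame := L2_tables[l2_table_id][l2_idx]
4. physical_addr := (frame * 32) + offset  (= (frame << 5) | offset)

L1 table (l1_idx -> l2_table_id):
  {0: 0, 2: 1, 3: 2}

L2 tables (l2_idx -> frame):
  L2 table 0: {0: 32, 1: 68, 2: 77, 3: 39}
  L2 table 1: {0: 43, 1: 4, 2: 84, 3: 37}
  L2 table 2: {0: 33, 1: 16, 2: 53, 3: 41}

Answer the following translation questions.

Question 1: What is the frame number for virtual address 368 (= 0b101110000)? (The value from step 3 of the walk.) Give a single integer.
Answer: 37

Derivation:
vaddr = 368: l1_idx=2, l2_idx=3
L1[2] = 1; L2[1][3] = 37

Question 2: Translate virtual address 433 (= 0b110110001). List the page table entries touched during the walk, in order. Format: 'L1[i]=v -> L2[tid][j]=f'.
Answer: L1[3]=2 -> L2[2][1]=16

Derivation:
vaddr = 433 = 0b110110001
Split: l1_idx=3, l2_idx=1, offset=17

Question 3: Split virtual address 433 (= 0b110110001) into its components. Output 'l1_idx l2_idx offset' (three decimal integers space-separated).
vaddr = 433 = 0b110110001
  top 2 bits -> l1_idx = 3
  next 2 bits -> l2_idx = 1
  bottom 5 bits -> offset = 17

Answer: 3 1 17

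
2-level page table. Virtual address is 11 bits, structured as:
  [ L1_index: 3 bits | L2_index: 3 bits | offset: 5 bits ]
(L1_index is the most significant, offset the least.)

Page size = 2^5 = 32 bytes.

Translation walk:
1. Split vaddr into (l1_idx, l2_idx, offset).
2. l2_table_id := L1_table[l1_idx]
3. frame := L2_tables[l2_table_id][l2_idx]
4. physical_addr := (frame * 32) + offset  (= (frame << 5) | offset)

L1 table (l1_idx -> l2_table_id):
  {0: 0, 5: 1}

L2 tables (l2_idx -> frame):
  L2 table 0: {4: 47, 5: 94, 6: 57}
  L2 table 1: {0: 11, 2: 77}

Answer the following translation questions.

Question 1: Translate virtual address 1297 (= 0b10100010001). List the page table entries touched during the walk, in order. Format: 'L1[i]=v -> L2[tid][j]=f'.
Answer: L1[5]=1 -> L2[1][0]=11

Derivation:
vaddr = 1297 = 0b10100010001
Split: l1_idx=5, l2_idx=0, offset=17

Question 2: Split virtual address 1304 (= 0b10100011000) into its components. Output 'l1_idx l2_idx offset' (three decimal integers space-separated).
Answer: 5 0 24

Derivation:
vaddr = 1304 = 0b10100011000
  top 3 bits -> l1_idx = 5
  next 3 bits -> l2_idx = 0
  bottom 5 bits -> offset = 24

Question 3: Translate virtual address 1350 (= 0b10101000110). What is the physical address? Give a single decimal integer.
vaddr = 1350 = 0b10101000110
Split: l1_idx=5, l2_idx=2, offset=6
L1[5] = 1
L2[1][2] = 77
paddr = 77 * 32 + 6 = 2470

Answer: 2470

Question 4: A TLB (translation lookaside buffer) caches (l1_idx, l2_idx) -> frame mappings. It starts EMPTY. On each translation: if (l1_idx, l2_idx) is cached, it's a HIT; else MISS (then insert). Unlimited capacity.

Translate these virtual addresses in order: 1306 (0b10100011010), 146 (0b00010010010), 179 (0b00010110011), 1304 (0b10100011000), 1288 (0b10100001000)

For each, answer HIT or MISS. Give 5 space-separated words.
vaddr=1306: (5,0) not in TLB -> MISS, insert
vaddr=146: (0,4) not in TLB -> MISS, insert
vaddr=179: (0,5) not in TLB -> MISS, insert
vaddr=1304: (5,0) in TLB -> HIT
vaddr=1288: (5,0) in TLB -> HIT

Answer: MISS MISS MISS HIT HIT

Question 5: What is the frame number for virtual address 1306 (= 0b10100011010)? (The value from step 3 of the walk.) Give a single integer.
vaddr = 1306: l1_idx=5, l2_idx=0
L1[5] = 1; L2[1][0] = 11

Answer: 11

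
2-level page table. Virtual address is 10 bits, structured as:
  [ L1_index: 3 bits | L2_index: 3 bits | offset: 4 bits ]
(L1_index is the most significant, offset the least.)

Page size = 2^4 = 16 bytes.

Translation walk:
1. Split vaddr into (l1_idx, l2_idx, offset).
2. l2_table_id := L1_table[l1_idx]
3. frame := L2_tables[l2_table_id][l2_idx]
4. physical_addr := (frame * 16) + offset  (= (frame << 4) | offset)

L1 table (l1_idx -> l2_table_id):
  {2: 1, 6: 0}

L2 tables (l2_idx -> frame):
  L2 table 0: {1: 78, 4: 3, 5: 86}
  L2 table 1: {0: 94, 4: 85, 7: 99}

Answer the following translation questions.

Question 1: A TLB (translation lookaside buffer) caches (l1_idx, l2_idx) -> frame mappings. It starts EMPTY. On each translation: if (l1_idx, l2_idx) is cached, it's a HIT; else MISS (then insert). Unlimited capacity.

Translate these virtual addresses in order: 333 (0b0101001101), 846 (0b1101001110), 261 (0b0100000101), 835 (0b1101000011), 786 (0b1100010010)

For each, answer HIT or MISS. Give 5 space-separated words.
vaddr=333: (2,4) not in TLB -> MISS, insert
vaddr=846: (6,4) not in TLB -> MISS, insert
vaddr=261: (2,0) not in TLB -> MISS, insert
vaddr=835: (6,4) in TLB -> HIT
vaddr=786: (6,1) not in TLB -> MISS, insert

Answer: MISS MISS MISS HIT MISS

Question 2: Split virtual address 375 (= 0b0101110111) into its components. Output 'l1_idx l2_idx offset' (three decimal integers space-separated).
Answer: 2 7 7

Derivation:
vaddr = 375 = 0b0101110111
  top 3 bits -> l1_idx = 2
  next 3 bits -> l2_idx = 7
  bottom 4 bits -> offset = 7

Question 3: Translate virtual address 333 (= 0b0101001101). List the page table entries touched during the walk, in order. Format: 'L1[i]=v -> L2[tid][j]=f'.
Answer: L1[2]=1 -> L2[1][4]=85

Derivation:
vaddr = 333 = 0b0101001101
Split: l1_idx=2, l2_idx=4, offset=13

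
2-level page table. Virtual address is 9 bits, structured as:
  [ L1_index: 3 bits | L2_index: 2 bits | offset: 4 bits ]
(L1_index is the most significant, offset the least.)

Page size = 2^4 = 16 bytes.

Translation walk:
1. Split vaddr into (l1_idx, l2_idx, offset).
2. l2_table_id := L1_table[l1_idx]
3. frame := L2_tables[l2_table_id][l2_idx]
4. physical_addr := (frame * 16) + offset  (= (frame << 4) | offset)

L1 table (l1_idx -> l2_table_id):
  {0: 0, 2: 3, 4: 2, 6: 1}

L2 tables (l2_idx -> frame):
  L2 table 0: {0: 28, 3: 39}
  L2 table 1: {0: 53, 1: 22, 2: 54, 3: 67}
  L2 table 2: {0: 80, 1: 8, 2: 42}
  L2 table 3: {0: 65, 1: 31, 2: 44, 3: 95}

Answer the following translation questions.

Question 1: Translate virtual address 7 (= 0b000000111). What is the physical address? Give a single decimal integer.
vaddr = 7 = 0b000000111
Split: l1_idx=0, l2_idx=0, offset=7
L1[0] = 0
L2[0][0] = 28
paddr = 28 * 16 + 7 = 455

Answer: 455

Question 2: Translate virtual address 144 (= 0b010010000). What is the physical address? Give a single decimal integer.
Answer: 496

Derivation:
vaddr = 144 = 0b010010000
Split: l1_idx=2, l2_idx=1, offset=0
L1[2] = 3
L2[3][1] = 31
paddr = 31 * 16 + 0 = 496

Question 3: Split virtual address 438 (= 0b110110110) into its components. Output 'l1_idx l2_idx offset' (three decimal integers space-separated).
Answer: 6 3 6

Derivation:
vaddr = 438 = 0b110110110
  top 3 bits -> l1_idx = 6
  next 2 bits -> l2_idx = 3
  bottom 4 bits -> offset = 6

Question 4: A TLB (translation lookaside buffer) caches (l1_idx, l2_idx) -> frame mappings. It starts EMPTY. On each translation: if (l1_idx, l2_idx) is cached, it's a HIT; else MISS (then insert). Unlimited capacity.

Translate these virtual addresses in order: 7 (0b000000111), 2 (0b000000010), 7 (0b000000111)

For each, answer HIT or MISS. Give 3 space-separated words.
Answer: MISS HIT HIT

Derivation:
vaddr=7: (0,0) not in TLB -> MISS, insert
vaddr=2: (0,0) in TLB -> HIT
vaddr=7: (0,0) in TLB -> HIT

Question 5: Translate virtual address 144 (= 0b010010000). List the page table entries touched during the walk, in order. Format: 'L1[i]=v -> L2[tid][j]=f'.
vaddr = 144 = 0b010010000
Split: l1_idx=2, l2_idx=1, offset=0

Answer: L1[2]=3 -> L2[3][1]=31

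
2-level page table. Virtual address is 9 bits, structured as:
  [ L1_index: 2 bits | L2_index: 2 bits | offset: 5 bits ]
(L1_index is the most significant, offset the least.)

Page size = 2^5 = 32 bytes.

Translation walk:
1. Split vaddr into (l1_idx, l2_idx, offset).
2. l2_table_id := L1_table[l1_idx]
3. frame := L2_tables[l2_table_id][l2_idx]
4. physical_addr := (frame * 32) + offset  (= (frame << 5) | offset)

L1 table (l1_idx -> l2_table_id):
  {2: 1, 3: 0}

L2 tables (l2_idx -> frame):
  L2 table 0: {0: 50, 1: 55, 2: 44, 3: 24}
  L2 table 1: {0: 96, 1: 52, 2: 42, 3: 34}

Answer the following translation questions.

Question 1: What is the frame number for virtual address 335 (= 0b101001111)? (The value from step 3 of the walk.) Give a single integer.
Answer: 42

Derivation:
vaddr = 335: l1_idx=2, l2_idx=2
L1[2] = 1; L2[1][2] = 42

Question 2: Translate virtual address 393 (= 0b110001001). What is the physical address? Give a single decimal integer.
Answer: 1609

Derivation:
vaddr = 393 = 0b110001001
Split: l1_idx=3, l2_idx=0, offset=9
L1[3] = 0
L2[0][0] = 50
paddr = 50 * 32 + 9 = 1609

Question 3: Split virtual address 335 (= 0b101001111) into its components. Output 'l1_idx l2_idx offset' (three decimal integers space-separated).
Answer: 2 2 15

Derivation:
vaddr = 335 = 0b101001111
  top 2 bits -> l1_idx = 2
  next 2 bits -> l2_idx = 2
  bottom 5 bits -> offset = 15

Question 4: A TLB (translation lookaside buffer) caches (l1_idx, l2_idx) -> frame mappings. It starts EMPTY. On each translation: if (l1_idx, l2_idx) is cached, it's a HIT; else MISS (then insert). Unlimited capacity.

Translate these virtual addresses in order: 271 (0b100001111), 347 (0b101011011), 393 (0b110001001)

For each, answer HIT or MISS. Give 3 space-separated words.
Answer: MISS MISS MISS

Derivation:
vaddr=271: (2,0) not in TLB -> MISS, insert
vaddr=347: (2,2) not in TLB -> MISS, insert
vaddr=393: (3,0) not in TLB -> MISS, insert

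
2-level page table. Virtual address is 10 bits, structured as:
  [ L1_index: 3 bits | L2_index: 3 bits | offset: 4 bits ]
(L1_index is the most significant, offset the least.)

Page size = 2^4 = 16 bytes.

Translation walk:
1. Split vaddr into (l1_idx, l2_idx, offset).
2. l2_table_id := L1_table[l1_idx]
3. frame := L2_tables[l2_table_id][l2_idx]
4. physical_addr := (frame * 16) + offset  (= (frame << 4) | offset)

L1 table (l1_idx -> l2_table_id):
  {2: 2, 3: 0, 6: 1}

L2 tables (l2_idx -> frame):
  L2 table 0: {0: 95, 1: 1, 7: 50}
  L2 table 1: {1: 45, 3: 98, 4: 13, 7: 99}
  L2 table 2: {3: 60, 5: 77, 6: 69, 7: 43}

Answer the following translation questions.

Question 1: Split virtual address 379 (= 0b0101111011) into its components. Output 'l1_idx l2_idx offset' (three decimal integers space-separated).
vaddr = 379 = 0b0101111011
  top 3 bits -> l1_idx = 2
  next 3 bits -> l2_idx = 7
  bottom 4 bits -> offset = 11

Answer: 2 7 11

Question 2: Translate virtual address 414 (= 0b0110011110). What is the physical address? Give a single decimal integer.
Answer: 30

Derivation:
vaddr = 414 = 0b0110011110
Split: l1_idx=3, l2_idx=1, offset=14
L1[3] = 0
L2[0][1] = 1
paddr = 1 * 16 + 14 = 30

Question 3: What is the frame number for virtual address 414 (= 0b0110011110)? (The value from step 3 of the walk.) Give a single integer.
Answer: 1

Derivation:
vaddr = 414: l1_idx=3, l2_idx=1
L1[3] = 0; L2[0][1] = 1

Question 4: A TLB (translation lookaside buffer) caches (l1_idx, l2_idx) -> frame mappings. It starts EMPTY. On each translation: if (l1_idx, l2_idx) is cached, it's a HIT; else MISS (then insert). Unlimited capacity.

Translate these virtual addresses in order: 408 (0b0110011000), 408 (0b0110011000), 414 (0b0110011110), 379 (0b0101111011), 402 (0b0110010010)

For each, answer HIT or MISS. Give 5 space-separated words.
vaddr=408: (3,1) not in TLB -> MISS, insert
vaddr=408: (3,1) in TLB -> HIT
vaddr=414: (3,1) in TLB -> HIT
vaddr=379: (2,7) not in TLB -> MISS, insert
vaddr=402: (3,1) in TLB -> HIT

Answer: MISS HIT HIT MISS HIT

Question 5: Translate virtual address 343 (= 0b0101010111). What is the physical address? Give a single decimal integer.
vaddr = 343 = 0b0101010111
Split: l1_idx=2, l2_idx=5, offset=7
L1[2] = 2
L2[2][5] = 77
paddr = 77 * 16 + 7 = 1239

Answer: 1239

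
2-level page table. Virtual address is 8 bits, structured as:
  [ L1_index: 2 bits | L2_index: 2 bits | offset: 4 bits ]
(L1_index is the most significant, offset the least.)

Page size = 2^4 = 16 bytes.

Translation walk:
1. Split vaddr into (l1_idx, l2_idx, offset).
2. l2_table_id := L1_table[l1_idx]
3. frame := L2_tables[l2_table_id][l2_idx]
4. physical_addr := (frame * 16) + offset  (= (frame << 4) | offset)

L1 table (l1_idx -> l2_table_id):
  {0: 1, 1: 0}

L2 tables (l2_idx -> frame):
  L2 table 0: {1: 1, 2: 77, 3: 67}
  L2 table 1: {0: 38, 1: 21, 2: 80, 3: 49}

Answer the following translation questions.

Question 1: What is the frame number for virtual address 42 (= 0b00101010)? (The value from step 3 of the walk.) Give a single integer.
Answer: 80

Derivation:
vaddr = 42: l1_idx=0, l2_idx=2
L1[0] = 1; L2[1][2] = 80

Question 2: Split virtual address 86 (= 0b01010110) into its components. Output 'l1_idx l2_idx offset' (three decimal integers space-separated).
vaddr = 86 = 0b01010110
  top 2 bits -> l1_idx = 1
  next 2 bits -> l2_idx = 1
  bottom 4 bits -> offset = 6

Answer: 1 1 6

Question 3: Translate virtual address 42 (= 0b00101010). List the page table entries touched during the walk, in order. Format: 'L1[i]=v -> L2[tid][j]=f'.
Answer: L1[0]=1 -> L2[1][2]=80

Derivation:
vaddr = 42 = 0b00101010
Split: l1_idx=0, l2_idx=2, offset=10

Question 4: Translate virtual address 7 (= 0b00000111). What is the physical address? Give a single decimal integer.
Answer: 615

Derivation:
vaddr = 7 = 0b00000111
Split: l1_idx=0, l2_idx=0, offset=7
L1[0] = 1
L2[1][0] = 38
paddr = 38 * 16 + 7 = 615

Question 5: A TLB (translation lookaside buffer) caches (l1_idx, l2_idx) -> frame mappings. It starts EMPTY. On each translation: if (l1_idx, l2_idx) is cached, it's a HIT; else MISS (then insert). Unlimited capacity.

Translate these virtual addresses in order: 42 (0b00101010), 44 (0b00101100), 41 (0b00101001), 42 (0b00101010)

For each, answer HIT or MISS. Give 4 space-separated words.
vaddr=42: (0,2) not in TLB -> MISS, insert
vaddr=44: (0,2) in TLB -> HIT
vaddr=41: (0,2) in TLB -> HIT
vaddr=42: (0,2) in TLB -> HIT

Answer: MISS HIT HIT HIT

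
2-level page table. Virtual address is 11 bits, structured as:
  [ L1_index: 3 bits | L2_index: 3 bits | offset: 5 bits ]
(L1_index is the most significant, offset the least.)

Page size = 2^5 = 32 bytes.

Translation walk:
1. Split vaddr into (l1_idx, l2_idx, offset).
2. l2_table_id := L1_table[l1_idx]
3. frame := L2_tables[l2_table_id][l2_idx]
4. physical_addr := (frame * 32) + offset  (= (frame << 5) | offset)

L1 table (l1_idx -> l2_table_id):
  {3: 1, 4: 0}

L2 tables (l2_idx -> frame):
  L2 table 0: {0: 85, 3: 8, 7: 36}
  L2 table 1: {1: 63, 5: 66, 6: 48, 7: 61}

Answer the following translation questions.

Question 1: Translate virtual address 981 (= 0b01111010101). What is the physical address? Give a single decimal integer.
vaddr = 981 = 0b01111010101
Split: l1_idx=3, l2_idx=6, offset=21
L1[3] = 1
L2[1][6] = 48
paddr = 48 * 32 + 21 = 1557

Answer: 1557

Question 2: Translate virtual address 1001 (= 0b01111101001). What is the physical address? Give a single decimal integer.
Answer: 1961

Derivation:
vaddr = 1001 = 0b01111101001
Split: l1_idx=3, l2_idx=7, offset=9
L1[3] = 1
L2[1][7] = 61
paddr = 61 * 32 + 9 = 1961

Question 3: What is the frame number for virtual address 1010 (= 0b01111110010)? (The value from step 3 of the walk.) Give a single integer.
Answer: 61

Derivation:
vaddr = 1010: l1_idx=3, l2_idx=7
L1[3] = 1; L2[1][7] = 61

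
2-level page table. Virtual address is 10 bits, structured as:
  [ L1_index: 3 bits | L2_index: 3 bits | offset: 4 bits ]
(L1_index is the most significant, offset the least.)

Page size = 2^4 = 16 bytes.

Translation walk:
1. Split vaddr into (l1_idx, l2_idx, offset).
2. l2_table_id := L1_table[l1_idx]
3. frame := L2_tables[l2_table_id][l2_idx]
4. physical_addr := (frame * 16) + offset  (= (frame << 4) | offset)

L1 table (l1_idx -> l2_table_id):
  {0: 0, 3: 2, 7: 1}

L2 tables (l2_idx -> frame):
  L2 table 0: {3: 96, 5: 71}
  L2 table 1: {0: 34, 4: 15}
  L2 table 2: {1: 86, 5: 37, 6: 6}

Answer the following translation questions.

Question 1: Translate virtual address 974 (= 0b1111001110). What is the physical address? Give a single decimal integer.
vaddr = 974 = 0b1111001110
Split: l1_idx=7, l2_idx=4, offset=14
L1[7] = 1
L2[1][4] = 15
paddr = 15 * 16 + 14 = 254

Answer: 254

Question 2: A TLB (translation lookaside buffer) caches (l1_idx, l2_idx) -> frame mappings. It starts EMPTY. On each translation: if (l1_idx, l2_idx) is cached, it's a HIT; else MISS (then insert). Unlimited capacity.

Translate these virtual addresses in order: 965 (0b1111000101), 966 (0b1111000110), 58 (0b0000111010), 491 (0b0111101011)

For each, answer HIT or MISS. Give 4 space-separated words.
vaddr=965: (7,4) not in TLB -> MISS, insert
vaddr=966: (7,4) in TLB -> HIT
vaddr=58: (0,3) not in TLB -> MISS, insert
vaddr=491: (3,6) not in TLB -> MISS, insert

Answer: MISS HIT MISS MISS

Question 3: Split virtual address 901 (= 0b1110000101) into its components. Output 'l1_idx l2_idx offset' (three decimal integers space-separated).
vaddr = 901 = 0b1110000101
  top 3 bits -> l1_idx = 7
  next 3 bits -> l2_idx = 0
  bottom 4 bits -> offset = 5

Answer: 7 0 5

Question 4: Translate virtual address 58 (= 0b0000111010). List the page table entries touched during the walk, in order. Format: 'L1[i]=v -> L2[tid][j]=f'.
vaddr = 58 = 0b0000111010
Split: l1_idx=0, l2_idx=3, offset=10

Answer: L1[0]=0 -> L2[0][3]=96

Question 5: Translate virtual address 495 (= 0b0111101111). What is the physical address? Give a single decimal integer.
Answer: 111

Derivation:
vaddr = 495 = 0b0111101111
Split: l1_idx=3, l2_idx=6, offset=15
L1[3] = 2
L2[2][6] = 6
paddr = 6 * 16 + 15 = 111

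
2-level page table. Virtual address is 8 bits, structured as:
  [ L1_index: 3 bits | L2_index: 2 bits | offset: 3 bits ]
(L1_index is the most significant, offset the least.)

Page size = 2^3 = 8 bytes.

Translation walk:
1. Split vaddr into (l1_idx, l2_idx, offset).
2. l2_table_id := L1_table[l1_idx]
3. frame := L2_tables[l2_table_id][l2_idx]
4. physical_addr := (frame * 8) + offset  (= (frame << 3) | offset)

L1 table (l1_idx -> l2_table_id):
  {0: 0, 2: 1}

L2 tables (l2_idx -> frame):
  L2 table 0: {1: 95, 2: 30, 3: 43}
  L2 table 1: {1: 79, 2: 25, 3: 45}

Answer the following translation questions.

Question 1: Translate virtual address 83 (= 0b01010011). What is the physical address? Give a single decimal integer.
Answer: 203

Derivation:
vaddr = 83 = 0b01010011
Split: l1_idx=2, l2_idx=2, offset=3
L1[2] = 1
L2[1][2] = 25
paddr = 25 * 8 + 3 = 203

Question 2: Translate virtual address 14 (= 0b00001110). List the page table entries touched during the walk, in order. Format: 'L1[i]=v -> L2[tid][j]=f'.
vaddr = 14 = 0b00001110
Split: l1_idx=0, l2_idx=1, offset=6

Answer: L1[0]=0 -> L2[0][1]=95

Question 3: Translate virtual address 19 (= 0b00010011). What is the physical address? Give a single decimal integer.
vaddr = 19 = 0b00010011
Split: l1_idx=0, l2_idx=2, offset=3
L1[0] = 0
L2[0][2] = 30
paddr = 30 * 8 + 3 = 243

Answer: 243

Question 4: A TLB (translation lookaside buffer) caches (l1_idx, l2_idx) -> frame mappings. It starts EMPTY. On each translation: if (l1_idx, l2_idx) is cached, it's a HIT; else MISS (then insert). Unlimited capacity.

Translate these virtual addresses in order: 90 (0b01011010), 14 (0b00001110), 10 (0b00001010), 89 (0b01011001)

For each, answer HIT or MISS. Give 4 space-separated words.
Answer: MISS MISS HIT HIT

Derivation:
vaddr=90: (2,3) not in TLB -> MISS, insert
vaddr=14: (0,1) not in TLB -> MISS, insert
vaddr=10: (0,1) in TLB -> HIT
vaddr=89: (2,3) in TLB -> HIT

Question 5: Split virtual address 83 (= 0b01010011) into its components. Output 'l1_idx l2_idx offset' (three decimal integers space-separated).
vaddr = 83 = 0b01010011
  top 3 bits -> l1_idx = 2
  next 2 bits -> l2_idx = 2
  bottom 3 bits -> offset = 3

Answer: 2 2 3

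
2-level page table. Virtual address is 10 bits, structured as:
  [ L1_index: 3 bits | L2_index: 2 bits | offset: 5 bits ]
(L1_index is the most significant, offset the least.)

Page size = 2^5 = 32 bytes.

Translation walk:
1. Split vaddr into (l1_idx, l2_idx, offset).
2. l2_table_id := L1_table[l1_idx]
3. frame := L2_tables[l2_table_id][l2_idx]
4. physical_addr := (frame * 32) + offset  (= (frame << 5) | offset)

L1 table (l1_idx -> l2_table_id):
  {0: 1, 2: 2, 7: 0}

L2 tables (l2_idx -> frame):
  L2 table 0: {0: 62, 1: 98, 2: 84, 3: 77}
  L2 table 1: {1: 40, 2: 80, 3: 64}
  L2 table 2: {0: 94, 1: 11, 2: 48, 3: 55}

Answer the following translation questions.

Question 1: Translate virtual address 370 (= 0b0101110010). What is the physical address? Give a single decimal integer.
Answer: 1778

Derivation:
vaddr = 370 = 0b0101110010
Split: l1_idx=2, l2_idx=3, offset=18
L1[2] = 2
L2[2][3] = 55
paddr = 55 * 32 + 18 = 1778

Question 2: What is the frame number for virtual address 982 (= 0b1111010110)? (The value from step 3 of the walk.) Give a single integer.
Answer: 84

Derivation:
vaddr = 982: l1_idx=7, l2_idx=2
L1[7] = 0; L2[0][2] = 84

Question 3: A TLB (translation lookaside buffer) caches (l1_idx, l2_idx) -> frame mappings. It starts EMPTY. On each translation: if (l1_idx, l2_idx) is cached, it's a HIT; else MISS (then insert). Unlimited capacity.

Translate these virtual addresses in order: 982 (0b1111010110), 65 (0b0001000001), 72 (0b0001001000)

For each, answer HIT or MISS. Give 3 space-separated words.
Answer: MISS MISS HIT

Derivation:
vaddr=982: (7,2) not in TLB -> MISS, insert
vaddr=65: (0,2) not in TLB -> MISS, insert
vaddr=72: (0,2) in TLB -> HIT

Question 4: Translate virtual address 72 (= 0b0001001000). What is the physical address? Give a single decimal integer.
Answer: 2568

Derivation:
vaddr = 72 = 0b0001001000
Split: l1_idx=0, l2_idx=2, offset=8
L1[0] = 1
L2[1][2] = 80
paddr = 80 * 32 + 8 = 2568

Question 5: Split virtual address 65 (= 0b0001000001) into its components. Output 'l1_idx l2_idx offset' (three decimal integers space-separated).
Answer: 0 2 1

Derivation:
vaddr = 65 = 0b0001000001
  top 3 bits -> l1_idx = 0
  next 2 bits -> l2_idx = 2
  bottom 5 bits -> offset = 1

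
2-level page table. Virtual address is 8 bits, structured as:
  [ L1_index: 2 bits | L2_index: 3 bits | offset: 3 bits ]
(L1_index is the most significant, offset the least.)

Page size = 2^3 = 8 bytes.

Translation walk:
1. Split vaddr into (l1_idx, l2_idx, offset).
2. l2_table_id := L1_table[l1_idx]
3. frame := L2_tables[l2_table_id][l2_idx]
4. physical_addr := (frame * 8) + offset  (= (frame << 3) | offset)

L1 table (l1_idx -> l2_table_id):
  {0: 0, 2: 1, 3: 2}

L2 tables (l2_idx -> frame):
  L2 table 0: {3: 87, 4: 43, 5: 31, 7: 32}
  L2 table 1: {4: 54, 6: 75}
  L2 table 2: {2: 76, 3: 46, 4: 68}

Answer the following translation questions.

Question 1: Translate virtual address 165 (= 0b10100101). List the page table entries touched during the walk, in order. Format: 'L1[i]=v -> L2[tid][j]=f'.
vaddr = 165 = 0b10100101
Split: l1_idx=2, l2_idx=4, offset=5

Answer: L1[2]=1 -> L2[1][4]=54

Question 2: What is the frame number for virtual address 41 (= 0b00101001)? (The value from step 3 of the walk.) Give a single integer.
Answer: 31

Derivation:
vaddr = 41: l1_idx=0, l2_idx=5
L1[0] = 0; L2[0][5] = 31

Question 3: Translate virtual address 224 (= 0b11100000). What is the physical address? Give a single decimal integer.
vaddr = 224 = 0b11100000
Split: l1_idx=3, l2_idx=4, offset=0
L1[3] = 2
L2[2][4] = 68
paddr = 68 * 8 + 0 = 544

Answer: 544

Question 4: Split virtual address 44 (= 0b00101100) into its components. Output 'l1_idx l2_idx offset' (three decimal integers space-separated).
Answer: 0 5 4

Derivation:
vaddr = 44 = 0b00101100
  top 2 bits -> l1_idx = 0
  next 3 bits -> l2_idx = 5
  bottom 3 bits -> offset = 4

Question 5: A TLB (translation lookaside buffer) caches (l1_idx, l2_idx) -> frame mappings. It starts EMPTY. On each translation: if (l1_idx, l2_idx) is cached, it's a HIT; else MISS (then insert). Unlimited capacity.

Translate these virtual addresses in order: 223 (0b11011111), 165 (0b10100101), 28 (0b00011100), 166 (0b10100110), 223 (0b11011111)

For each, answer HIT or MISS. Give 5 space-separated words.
vaddr=223: (3,3) not in TLB -> MISS, insert
vaddr=165: (2,4) not in TLB -> MISS, insert
vaddr=28: (0,3) not in TLB -> MISS, insert
vaddr=166: (2,4) in TLB -> HIT
vaddr=223: (3,3) in TLB -> HIT

Answer: MISS MISS MISS HIT HIT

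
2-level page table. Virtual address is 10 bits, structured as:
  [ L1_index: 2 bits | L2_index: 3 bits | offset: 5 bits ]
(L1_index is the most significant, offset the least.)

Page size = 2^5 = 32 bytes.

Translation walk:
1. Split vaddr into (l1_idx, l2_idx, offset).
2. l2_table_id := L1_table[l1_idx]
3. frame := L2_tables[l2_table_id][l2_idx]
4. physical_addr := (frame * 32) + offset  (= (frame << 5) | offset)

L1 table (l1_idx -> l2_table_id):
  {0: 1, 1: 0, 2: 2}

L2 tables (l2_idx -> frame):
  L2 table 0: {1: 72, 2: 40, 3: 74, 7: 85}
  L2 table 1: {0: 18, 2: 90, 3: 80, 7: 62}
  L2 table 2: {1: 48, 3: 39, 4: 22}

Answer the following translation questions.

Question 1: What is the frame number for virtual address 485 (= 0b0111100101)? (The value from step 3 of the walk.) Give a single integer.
Answer: 85

Derivation:
vaddr = 485: l1_idx=1, l2_idx=7
L1[1] = 0; L2[0][7] = 85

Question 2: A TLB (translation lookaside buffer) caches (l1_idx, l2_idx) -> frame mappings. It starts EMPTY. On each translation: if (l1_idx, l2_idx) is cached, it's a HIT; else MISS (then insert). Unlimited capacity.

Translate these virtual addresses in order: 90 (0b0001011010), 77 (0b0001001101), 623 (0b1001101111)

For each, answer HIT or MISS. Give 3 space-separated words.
vaddr=90: (0,2) not in TLB -> MISS, insert
vaddr=77: (0,2) in TLB -> HIT
vaddr=623: (2,3) not in TLB -> MISS, insert

Answer: MISS HIT MISS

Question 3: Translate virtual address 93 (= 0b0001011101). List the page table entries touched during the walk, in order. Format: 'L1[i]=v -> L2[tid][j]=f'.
Answer: L1[0]=1 -> L2[1][2]=90

Derivation:
vaddr = 93 = 0b0001011101
Split: l1_idx=0, l2_idx=2, offset=29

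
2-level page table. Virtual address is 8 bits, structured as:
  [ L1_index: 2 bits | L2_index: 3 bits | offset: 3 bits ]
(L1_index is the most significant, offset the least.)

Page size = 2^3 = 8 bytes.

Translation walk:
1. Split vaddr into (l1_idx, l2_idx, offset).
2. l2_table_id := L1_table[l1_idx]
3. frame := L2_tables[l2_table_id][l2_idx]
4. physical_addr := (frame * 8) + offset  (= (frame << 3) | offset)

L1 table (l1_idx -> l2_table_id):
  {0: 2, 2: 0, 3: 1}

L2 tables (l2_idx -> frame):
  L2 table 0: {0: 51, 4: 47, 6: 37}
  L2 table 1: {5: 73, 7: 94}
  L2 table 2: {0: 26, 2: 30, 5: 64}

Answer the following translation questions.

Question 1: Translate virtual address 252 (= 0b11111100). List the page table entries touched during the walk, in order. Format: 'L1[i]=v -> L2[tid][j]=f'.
Answer: L1[3]=1 -> L2[1][7]=94

Derivation:
vaddr = 252 = 0b11111100
Split: l1_idx=3, l2_idx=7, offset=4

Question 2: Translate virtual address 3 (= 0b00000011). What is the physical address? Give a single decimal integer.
vaddr = 3 = 0b00000011
Split: l1_idx=0, l2_idx=0, offset=3
L1[0] = 2
L2[2][0] = 26
paddr = 26 * 8 + 3 = 211

Answer: 211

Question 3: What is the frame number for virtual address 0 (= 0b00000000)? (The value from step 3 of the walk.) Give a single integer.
Answer: 26

Derivation:
vaddr = 0: l1_idx=0, l2_idx=0
L1[0] = 2; L2[2][0] = 26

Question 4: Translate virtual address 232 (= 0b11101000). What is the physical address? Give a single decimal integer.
vaddr = 232 = 0b11101000
Split: l1_idx=3, l2_idx=5, offset=0
L1[3] = 1
L2[1][5] = 73
paddr = 73 * 8 + 0 = 584

Answer: 584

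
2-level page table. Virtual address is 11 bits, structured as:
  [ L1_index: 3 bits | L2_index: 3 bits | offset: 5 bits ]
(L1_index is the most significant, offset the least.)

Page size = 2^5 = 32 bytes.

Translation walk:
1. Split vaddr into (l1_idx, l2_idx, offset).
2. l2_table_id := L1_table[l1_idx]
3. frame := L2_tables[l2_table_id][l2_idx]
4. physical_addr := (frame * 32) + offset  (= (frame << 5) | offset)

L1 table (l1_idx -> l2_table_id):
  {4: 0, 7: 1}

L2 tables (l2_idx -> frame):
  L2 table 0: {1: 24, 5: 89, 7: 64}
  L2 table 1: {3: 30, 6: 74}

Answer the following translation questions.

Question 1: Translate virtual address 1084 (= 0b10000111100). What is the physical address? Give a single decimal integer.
vaddr = 1084 = 0b10000111100
Split: l1_idx=4, l2_idx=1, offset=28
L1[4] = 0
L2[0][1] = 24
paddr = 24 * 32 + 28 = 796

Answer: 796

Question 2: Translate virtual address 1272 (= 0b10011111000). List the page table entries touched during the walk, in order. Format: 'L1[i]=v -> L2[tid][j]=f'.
vaddr = 1272 = 0b10011111000
Split: l1_idx=4, l2_idx=7, offset=24

Answer: L1[4]=0 -> L2[0][7]=64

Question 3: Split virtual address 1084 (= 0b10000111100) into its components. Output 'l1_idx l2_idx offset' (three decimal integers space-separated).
Answer: 4 1 28

Derivation:
vaddr = 1084 = 0b10000111100
  top 3 bits -> l1_idx = 4
  next 3 bits -> l2_idx = 1
  bottom 5 bits -> offset = 28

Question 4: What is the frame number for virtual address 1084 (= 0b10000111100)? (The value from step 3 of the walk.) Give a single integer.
Answer: 24

Derivation:
vaddr = 1084: l1_idx=4, l2_idx=1
L1[4] = 0; L2[0][1] = 24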